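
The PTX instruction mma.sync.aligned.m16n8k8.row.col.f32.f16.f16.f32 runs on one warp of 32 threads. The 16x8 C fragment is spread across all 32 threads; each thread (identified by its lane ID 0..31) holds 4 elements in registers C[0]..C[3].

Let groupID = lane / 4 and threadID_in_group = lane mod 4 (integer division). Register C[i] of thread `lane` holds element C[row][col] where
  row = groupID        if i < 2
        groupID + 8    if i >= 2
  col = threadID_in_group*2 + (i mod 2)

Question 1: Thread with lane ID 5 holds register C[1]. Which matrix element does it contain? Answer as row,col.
1,3

L=5=>grp=5>>2=1, tig=5&3=1
[1]=>row 1+0=1  col 1·2+1=3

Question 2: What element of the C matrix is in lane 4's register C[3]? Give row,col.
lane 4: gid=1 (4/4), tid=0 (4%4)
i=3: r=1+8=9, c=0*2+1=1

9,1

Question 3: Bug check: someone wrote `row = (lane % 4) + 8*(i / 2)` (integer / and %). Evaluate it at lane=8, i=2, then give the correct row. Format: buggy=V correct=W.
`(lane % 4) + 8*(i / 2)`[8,2]=>8
lane 8: grp=2 (8/4), tig=0 (8%4)
i=2: r=2+8=10, c=0*2+0=0
row: 8 vs 10

buggy=8 correct=10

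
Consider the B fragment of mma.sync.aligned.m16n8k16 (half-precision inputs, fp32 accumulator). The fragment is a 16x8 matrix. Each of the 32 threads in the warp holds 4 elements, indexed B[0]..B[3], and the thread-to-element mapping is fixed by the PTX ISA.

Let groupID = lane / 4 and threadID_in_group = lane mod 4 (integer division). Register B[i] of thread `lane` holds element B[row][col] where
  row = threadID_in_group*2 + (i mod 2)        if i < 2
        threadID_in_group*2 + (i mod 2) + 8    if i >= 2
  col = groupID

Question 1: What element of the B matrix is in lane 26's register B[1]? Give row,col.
5,6

26: grp=6,tig=2
[1] (2*2+1+0,6) = (5,6)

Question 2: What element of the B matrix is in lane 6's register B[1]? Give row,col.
L=6->g=6>>2=1, t=6&3=2
[1]->row 2·2+1+0=5  col g=1

5,1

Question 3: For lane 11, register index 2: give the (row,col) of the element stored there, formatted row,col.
14,2

lane 11: g=2 (11/4), t=3 (11%4)
i=2: r=3*2+0+8=14, c=g=2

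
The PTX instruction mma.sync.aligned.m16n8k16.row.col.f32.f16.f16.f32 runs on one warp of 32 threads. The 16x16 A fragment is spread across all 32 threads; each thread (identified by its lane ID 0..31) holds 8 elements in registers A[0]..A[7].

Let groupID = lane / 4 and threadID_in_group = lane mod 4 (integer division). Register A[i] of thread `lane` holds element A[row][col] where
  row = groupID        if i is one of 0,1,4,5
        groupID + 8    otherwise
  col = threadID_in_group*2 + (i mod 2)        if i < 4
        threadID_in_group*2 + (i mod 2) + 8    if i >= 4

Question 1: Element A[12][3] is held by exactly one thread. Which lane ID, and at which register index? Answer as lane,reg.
17,3

r:12=>grp=4,rB=1  c:3=>cB=0,tig=1,lo=1
L=4*4+1=17  i=0*4+1*2+1=3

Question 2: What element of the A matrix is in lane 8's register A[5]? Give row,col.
2,9

8: g=2,t=0
[5] (2+0,0*2+1+8) = (2,9)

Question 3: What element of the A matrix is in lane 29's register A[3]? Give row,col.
lane 29=>29/4=7, 29 mod 4=1
i=3  r:7+8=>15  c:2·1+1+0=>3

15,3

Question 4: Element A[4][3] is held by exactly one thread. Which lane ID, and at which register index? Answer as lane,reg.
r=4->g=4,rb=0  c=3->cb=0,t=1,b0=1
L=4*4+1=17  i=0*4+0*2+1=1

17,1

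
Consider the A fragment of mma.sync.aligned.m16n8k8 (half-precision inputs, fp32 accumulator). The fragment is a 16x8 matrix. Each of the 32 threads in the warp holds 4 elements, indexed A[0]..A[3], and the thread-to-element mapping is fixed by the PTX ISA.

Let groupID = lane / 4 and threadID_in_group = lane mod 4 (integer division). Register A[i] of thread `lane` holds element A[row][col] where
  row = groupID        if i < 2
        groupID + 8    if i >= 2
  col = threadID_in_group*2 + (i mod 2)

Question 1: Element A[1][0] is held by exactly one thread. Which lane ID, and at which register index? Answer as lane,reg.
4,0

r=1⇒gr=1,Rb=0  c=0⇒th=0,odd=0
L=1*4+0=4  i=0*2+0=0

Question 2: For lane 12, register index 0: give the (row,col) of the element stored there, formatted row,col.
12: gid=3,tid=0
[0] (3+0,0*2+0) = (3,0)

3,0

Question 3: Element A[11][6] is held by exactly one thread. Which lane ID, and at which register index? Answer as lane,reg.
15,2

r: 11->gid=3,r8=1  c: 6->tid=3,i&1=0
L=3*4+3=15  i=1*2+0=2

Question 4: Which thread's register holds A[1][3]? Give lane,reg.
r:1=>grp=1,rB=0  c:3=>tig=1,lo=1
L=1*4+1=5  i=0*2+1=1

5,1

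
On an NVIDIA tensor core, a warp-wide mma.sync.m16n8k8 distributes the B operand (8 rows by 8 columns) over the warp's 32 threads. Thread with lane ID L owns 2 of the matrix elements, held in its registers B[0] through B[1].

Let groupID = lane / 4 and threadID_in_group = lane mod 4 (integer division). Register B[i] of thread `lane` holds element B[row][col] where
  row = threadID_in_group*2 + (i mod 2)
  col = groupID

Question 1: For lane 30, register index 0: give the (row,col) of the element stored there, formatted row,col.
4,7

30: gr=7,th=2
[0] (2*2+0,7) = (4,7)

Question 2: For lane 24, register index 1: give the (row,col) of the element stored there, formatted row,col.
lane 24: grp=6 (24/4), tig=0 (24%4)
i=1: r=0*2+1=1, c=grp=6

1,6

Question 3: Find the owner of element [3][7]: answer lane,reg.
c=7→G=7  r=3→T=1,p=1
L=7*4+1=29  i=1=1

29,1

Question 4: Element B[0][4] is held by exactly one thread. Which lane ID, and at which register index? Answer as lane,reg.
c=4->g=4  r=0->t=0,b0=0
L=4*4+0=16  i=0=0

16,0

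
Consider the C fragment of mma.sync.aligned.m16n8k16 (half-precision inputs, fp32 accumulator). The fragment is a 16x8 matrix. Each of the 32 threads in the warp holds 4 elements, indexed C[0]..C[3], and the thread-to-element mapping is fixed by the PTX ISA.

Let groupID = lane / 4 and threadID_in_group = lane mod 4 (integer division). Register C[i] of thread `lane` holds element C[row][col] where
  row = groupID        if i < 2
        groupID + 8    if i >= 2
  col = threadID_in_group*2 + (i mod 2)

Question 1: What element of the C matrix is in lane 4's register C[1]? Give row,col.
4: gid=1,tid=0
[1] (1+0,0*2+1) = (1,1)

1,1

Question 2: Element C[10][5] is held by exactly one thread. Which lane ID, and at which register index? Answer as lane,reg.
10,3

r:10=>grp=2,rB=1  c:5=>tig=2,lo=1
L=2*4+2=10  i=1*2+1=3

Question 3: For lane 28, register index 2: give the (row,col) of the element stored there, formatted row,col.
L=28=>grp=28>>2=7, tig=28&3=0
[2]=>row 7+8=15  col 0·2+0=0

15,0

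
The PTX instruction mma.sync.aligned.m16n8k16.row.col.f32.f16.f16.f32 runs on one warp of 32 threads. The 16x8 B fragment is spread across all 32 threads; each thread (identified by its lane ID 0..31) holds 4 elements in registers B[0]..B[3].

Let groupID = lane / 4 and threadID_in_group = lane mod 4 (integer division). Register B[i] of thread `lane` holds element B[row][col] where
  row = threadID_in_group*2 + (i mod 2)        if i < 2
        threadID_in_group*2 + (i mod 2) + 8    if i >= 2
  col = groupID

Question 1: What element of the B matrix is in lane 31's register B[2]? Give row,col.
14,7

lane 31->31/4=7, 31 mod 4=3
i=2  r:2·3+0+8->14  c:7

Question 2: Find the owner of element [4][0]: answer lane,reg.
2,0

c=0→G=0  r=4→rhi=0,T=2,p=0
L=0*4+2=2  i=0*2+0=0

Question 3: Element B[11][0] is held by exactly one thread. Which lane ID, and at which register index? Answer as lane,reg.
c=0⇒gr=0  r=11⇒Rb=1,th=1,odd=1
L=0*4+1=1  i=1*2+1=3

1,3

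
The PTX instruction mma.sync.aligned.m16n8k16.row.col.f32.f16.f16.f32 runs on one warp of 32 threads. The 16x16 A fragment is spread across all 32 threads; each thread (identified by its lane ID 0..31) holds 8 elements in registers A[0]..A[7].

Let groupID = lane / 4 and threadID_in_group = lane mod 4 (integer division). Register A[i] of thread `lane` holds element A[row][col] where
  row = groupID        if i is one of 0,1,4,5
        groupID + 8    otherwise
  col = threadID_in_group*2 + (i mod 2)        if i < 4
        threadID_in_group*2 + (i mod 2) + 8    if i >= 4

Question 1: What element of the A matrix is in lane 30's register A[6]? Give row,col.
15,12

30: g=7,t=2
[6] (7+8,2*2+0+8) = (15,12)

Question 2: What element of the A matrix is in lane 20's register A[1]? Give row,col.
lane 20->20/4=5, 20 mod 4=0
i=1  r:5+0->5  c:2·0+1+0->1

5,1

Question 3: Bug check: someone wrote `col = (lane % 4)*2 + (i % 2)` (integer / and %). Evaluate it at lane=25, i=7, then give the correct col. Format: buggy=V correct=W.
`(lane % 4)*2 + (i % 2)`[25,7]=>3
25: grp=6,tig=1
[7] (6+8,1*2+1+8) = (14,11)
col: 3 vs 11

buggy=3 correct=11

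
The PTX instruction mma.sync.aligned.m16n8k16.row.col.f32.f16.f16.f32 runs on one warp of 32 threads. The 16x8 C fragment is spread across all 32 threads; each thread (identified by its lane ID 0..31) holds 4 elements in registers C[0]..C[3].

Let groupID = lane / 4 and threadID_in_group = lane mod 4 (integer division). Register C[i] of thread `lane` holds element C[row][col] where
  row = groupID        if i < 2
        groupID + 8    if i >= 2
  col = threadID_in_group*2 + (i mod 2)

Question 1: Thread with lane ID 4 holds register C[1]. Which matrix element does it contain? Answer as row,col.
1,1

4: grp=1,tig=0
[1] (1+0,0*2+1) = (1,1)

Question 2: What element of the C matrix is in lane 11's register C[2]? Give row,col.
lane 11=>11/4=2, 11 mod 4=3
i=2  r:2+8=>10  c:2·3+0=>6

10,6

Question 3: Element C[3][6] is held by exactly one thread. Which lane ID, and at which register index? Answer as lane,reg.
r=3→G=3,rhi=0  c=6→T=3,p=0
L=3*4+3=15  i=0*2+0=0

15,0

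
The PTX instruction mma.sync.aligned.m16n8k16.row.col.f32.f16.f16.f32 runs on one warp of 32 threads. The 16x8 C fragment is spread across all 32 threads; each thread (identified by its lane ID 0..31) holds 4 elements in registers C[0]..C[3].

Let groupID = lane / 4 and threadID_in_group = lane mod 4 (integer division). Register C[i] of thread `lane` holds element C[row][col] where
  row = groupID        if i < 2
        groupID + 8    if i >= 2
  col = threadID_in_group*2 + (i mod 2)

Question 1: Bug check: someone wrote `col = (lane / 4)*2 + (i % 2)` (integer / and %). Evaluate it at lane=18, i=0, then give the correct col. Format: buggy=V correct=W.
`(lane / 4)*2 + (i % 2)`[18,0]=>8
lane 18=>18/4=4, 18 mod 4=2
i=0  r:4+0=>4  c:2·2+0=>4
col: 8 vs 4

buggy=8 correct=4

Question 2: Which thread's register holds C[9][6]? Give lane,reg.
r:9=>grp=1,rB=1  c:6=>tig=3,lo=0
L=1*4+3=7  i=1*2+0=2

7,2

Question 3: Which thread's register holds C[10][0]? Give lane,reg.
r=10→G=2,rhi=1  c=0→T=0,p=0
L=2*4+0=8  i=1*2+0=2

8,2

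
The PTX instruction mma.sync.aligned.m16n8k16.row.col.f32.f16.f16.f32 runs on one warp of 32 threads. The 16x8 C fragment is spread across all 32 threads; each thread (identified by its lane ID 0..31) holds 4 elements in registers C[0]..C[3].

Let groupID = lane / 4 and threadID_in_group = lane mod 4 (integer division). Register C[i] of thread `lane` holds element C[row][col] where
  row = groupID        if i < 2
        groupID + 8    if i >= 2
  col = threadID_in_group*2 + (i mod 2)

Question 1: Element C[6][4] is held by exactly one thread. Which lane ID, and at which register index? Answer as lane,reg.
r=6->g=6,rb=0  c=4->t=2,b0=0
L=6*4+2=26  i=0*2+0=0

26,0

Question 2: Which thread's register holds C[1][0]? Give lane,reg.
r=1⇒gr=1,Rb=0  c=0⇒th=0,odd=0
L=1*4+0=4  i=0*2+0=0

4,0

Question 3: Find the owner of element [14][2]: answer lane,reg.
r=14->g=6,rb=1  c=2->t=1,b0=0
L=6*4+1=25  i=1*2+0=2

25,2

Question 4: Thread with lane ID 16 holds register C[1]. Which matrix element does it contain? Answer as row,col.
L=16=>grp=16>>2=4, tig=16&3=0
[1]=>row 4+0=4  col 0·2+1=1

4,1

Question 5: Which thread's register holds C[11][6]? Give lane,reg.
r:11=>grp=3,rB=1  c:6=>tig=3,lo=0
L=3*4+3=15  i=1*2+0=2

15,2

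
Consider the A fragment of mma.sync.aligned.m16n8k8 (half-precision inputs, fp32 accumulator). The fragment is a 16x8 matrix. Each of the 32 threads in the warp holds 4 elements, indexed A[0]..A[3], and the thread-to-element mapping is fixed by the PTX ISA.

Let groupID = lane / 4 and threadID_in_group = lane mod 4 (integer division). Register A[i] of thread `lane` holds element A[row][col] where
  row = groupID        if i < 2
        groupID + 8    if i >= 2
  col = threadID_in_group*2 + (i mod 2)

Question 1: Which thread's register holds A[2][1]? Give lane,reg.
r:2=>grp=2,rB=0  c:1=>tig=0,lo=1
L=2*4+0=8  i=0*2+1=1

8,1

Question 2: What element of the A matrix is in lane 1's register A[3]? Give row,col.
lane 1: G=0 (1/4), T=1 (1%4)
i=3: r=0+8=8, c=1*2+1=3

8,3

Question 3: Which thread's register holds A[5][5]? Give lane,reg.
r=5->g=5,rb=0  c=5->t=2,b0=1
L=5*4+2=22  i=0*2+1=1

22,1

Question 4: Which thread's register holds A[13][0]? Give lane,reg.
20,2

r=13->g=5,rb=1  c=0->t=0,b0=0
L=5*4+0=20  i=1*2+0=2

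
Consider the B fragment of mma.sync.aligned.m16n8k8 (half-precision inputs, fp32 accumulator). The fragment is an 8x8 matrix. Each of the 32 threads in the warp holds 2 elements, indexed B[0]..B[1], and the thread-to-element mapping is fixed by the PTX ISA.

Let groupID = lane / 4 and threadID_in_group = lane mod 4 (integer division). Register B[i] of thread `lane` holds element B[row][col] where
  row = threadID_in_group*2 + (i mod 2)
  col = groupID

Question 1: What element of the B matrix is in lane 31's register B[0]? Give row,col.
lane 31: gid=7 (31/4), tid=3 (31%4)
i=0: r=3*2+0=6, c=gid=7

6,7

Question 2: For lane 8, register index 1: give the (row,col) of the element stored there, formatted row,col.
lane 8->8/4=2, 8 mod 4=0
i=1  r:2·0+1->1  c:2

1,2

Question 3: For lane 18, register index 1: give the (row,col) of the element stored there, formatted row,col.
lane 18: g=4 (18/4), t=2 (18%4)
i=1: r=2*2+1=5, c=g=4

5,4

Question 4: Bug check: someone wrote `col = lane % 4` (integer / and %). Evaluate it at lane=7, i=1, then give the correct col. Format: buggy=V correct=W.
`lane % 4`[7,1]->3
lane 7->7/4=1, 7 mod 4=3
i=1  r:2·3+1->7  c:1
col: 3 vs 1

buggy=3 correct=1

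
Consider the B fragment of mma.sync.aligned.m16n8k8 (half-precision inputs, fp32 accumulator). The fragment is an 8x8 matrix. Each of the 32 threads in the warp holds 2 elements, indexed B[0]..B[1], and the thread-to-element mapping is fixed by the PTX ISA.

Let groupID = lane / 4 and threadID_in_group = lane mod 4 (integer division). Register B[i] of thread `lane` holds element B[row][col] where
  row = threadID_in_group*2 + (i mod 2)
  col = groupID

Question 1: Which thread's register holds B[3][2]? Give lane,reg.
c: 2->gid=2  r: 3->tid=1,i&1=1
L=2*4+1=9  i=1=1

9,1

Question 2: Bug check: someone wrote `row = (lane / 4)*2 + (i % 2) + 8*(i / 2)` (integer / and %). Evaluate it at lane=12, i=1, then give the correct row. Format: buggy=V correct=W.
`(lane / 4)*2 + (i % 2) + 8*(i / 2)`[12,1]⇒7
lane 12⇒12/4=3, 12 mod 4=0
i=1  r:2·0+1⇒1  c:3
row: 7 vs 1

buggy=7 correct=1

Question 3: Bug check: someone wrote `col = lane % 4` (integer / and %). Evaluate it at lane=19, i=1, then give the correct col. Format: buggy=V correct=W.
buggy=3 correct=4

`lane % 4`[19,1]=>3
L=19=>grp=19>>2=4, tig=19&3=3
[1]=>row 3·2+1=7  col grp=4
col: 3 vs 4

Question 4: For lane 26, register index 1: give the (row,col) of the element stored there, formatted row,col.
lane 26: gid=6 (26/4), tid=2 (26%4)
i=1: r=2*2+1=5, c=gid=6

5,6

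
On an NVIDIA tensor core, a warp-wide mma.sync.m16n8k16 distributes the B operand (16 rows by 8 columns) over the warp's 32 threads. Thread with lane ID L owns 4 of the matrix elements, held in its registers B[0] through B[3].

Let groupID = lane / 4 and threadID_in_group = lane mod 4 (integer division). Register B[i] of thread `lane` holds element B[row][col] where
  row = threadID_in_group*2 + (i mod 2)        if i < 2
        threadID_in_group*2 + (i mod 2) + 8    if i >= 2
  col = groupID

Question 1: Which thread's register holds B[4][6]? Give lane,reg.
26,0

c=6->g=6  r=4->rb=0,t=2,b0=0
L=6*4+2=26  i=0*2+0=0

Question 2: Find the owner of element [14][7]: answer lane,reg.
c:7=>grp=7  r:14=>rB=1,tig=3,lo=0
L=7*4+3=31  i=1*2+0=2

31,2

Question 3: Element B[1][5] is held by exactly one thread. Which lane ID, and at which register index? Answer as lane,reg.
c=5→G=5  r=1→rhi=0,T=0,p=1
L=5*4+0=20  i=0*2+1=1

20,1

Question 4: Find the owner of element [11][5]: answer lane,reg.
c:5=>grp=5  r:11=>rB=1,tig=1,lo=1
L=5*4+1=21  i=1*2+1=3

21,3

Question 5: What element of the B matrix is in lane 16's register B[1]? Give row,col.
1,4

lane 16: gid=4 (16/4), tid=0 (16%4)
i=1: r=0*2+1+0=1, c=gid=4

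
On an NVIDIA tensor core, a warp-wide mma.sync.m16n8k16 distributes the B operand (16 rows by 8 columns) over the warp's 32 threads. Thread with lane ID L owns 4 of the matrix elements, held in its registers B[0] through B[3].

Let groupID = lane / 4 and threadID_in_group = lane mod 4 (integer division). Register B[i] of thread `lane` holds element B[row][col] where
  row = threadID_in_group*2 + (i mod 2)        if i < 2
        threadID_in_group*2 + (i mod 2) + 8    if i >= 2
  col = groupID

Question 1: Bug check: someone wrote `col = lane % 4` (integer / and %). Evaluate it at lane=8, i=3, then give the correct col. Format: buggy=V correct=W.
buggy=0 correct=2

`lane % 4`[8,3]=>0
lane 8: grp=2 (8/4), tig=0 (8%4)
i=3: r=0*2+1+8=9, c=grp=2
col: 0 vs 2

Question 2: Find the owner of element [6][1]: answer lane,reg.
7,0

c=1->g=1  r=6->rb=0,t=3,b0=0
L=1*4+3=7  i=0*2+0=0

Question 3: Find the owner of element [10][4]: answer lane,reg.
17,2

c=4⇒gr=4  r=10⇒Rb=1,th=1,odd=0
L=4*4+1=17  i=1*2+0=2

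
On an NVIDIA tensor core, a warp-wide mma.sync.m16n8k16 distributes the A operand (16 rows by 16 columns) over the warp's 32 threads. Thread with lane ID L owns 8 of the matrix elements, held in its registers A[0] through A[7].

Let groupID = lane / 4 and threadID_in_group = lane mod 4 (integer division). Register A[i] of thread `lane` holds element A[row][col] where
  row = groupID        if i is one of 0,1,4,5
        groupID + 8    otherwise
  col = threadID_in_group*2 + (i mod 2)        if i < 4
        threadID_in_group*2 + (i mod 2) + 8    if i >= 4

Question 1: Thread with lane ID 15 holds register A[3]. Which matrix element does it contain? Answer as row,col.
11,7

lane 15->15/4=3, 15 mod 4=3
i=3  r:3+8->11  c:2·3+1+0->7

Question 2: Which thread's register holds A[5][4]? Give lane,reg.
r=5→G=5,rhi=0  c=4→chi=0,T=2,p=0
L=5*4+2=22  i=0*4+0*2+0=0

22,0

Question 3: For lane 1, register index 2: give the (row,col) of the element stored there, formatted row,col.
lane 1->1/4=0, 1 mod 4=1
i=2  r:0+8->8  c:2·1+0+0->2

8,2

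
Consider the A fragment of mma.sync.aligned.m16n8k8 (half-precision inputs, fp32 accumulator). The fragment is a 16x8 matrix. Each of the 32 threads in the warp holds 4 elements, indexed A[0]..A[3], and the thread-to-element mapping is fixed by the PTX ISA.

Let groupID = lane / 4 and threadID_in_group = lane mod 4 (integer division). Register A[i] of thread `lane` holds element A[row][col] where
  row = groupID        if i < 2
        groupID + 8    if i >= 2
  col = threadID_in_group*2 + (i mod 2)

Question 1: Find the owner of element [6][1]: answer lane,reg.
24,1

r=6→G=6,rhi=0  c=1→T=0,p=1
L=6*4+0=24  i=0*2+1=1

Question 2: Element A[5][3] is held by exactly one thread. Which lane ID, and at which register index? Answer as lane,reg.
r:5=>grp=5,rB=0  c:3=>tig=1,lo=1
L=5*4+1=21  i=0*2+1=1

21,1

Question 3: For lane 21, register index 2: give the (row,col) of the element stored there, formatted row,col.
13,2

lane 21→21/4=5, 21 mod 4=1
i=2  r:5+8→13  c:2·1+0→2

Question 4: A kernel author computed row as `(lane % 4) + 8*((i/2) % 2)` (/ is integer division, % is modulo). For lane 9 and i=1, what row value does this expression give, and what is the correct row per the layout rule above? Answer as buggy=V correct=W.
`(lane % 4) + 8*((i/2) % 2)`[9,1]→1
9: G=2,T=1
[1] (2+0,1*2+1) = (2,3)
row: 1 vs 2

buggy=1 correct=2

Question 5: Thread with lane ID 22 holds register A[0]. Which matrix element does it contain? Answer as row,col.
5,4

22: gr=5,th=2
[0] (5+0,2*2+0) = (5,4)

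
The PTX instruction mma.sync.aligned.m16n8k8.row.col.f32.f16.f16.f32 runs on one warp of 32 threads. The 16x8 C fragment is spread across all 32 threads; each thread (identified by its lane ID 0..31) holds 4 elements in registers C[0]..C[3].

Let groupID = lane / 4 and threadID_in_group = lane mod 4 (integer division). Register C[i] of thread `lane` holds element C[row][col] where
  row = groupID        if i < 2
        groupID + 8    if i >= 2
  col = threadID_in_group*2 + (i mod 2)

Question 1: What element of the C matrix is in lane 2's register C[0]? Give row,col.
2: G=0,T=2
[0] (0+0,2*2+0) = (0,4)

0,4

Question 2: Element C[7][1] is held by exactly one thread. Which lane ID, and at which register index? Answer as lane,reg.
28,1

r=7→G=7,rhi=0  c=1→T=0,p=1
L=7*4+0=28  i=0*2+1=1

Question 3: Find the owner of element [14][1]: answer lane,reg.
24,3

r=14->g=6,rb=1  c=1->t=0,b0=1
L=6*4+0=24  i=1*2+1=3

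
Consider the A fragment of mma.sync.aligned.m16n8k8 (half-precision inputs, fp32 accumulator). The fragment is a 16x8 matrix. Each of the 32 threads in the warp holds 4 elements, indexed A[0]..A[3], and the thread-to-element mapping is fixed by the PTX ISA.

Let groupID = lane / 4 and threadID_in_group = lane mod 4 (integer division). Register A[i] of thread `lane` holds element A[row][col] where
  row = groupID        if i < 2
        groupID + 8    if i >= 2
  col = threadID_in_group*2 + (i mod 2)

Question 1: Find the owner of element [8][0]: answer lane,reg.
r:8=>grp=0,rB=1  c:0=>tig=0,lo=0
L=0*4+0=0  i=1*2+0=2

0,2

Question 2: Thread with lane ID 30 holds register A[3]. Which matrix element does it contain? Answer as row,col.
lane 30: G=7 (30/4), T=2 (30%4)
i=3: r=7+8=15, c=2*2+1=5

15,5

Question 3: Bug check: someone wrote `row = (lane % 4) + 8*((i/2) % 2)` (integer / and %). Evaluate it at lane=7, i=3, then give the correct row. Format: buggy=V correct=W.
buggy=11 correct=9

`(lane % 4) + 8*((i/2) % 2)`[7,3]->11
lane 7: g=1 (7/4), t=3 (7%4)
i=3: r=1+8=9, c=3*2+1=7
row: 11 vs 9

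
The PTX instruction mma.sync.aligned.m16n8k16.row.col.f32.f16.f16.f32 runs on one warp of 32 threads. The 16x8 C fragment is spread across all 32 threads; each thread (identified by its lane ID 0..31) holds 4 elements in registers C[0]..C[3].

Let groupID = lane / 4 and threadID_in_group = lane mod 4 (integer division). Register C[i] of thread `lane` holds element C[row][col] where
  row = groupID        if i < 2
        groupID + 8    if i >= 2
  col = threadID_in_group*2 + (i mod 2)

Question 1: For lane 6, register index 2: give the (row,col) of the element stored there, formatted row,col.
6: G=1,T=2
[2] (1+8,2*2+0) = (9,4)

9,4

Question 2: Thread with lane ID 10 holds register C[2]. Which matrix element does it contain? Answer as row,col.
10,4

10: g=2,t=2
[2] (2+8,2*2+0) = (10,4)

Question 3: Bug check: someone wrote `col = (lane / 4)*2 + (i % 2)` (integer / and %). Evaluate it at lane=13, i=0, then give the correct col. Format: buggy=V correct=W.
buggy=6 correct=2

`(lane / 4)*2 + (i % 2)`[13,0]→6
lane 13: G=3 (13/4), T=1 (13%4)
i=0: r=3+0=3, c=1*2+0=2
col: 6 vs 2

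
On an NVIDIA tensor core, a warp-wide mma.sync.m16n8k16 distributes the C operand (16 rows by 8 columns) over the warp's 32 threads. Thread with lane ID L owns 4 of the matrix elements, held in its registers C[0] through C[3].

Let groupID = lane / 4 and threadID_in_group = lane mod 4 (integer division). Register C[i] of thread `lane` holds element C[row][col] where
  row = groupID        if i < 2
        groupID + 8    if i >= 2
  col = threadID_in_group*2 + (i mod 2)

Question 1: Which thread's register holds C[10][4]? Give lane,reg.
10,2

r=10⇒gr=2,Rb=1  c=4⇒th=2,odd=0
L=2*4+2=10  i=1*2+0=2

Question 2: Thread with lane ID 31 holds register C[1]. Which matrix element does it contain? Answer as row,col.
7,7

31: g=7,t=3
[1] (7+0,3*2+1) = (7,7)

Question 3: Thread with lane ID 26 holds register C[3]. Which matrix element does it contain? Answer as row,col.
lane 26: G=6 (26/4), T=2 (26%4)
i=3: r=6+8=14, c=2*2+1=5

14,5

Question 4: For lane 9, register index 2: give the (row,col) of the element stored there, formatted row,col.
9: gid=2,tid=1
[2] (2+8,1*2+0) = (10,2)

10,2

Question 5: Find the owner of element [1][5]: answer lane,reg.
r:1=>grp=1,rB=0  c:5=>tig=2,lo=1
L=1*4+2=6  i=0*2+1=1

6,1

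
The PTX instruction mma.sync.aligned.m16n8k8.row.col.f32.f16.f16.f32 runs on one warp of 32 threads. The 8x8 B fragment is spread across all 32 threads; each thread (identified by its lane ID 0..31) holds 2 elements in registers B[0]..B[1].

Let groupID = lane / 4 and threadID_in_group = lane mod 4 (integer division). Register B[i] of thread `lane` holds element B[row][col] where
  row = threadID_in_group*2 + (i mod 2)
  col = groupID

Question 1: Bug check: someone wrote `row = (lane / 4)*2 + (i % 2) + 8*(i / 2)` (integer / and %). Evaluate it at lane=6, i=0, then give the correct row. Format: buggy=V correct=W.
buggy=2 correct=4

`(lane / 4)*2 + (i % 2) + 8*(i / 2)`[6,0]=>2
6: grp=1,tig=2
[0] (2*2+0,1) = (4,1)
row: 2 vs 4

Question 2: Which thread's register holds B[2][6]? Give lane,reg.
25,0

c:6=>grp=6  r:2=>tig=1,lo=0
L=6*4+1=25  i=0=0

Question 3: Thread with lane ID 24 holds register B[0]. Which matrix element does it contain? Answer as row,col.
24: grp=6,tig=0
[0] (0*2+0,6) = (0,6)

0,6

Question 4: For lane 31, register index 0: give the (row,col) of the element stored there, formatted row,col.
6,7

31: grp=7,tig=3
[0] (3*2+0,7) = (6,7)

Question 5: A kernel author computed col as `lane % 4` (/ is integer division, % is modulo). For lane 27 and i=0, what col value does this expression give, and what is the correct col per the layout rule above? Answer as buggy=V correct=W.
buggy=3 correct=6

`lane % 4`[27,0]→3
L=27→G=27>>2=6, T=27&3=3
[0]→row 3·2+0=6  col G=6
col: 3 vs 6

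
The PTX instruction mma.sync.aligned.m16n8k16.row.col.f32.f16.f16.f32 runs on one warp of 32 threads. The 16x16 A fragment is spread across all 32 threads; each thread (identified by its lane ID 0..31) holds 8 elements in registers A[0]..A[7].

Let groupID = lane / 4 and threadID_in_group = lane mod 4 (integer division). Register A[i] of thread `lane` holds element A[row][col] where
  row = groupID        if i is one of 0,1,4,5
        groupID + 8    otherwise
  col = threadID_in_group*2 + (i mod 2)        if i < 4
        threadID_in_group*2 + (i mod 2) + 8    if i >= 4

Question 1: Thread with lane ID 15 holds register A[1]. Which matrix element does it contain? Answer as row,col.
15: G=3,T=3
[1] (3+0,3*2+1+0) = (3,7)

3,7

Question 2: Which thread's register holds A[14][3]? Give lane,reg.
25,3

r=14⇒gr=6,Rb=1  c=3⇒Cb=0,th=1,odd=1
L=6*4+1=25  i=0*4+1*2+1=3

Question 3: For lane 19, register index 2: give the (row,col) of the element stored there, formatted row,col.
12,6

lane 19->19/4=4, 19 mod 4=3
i=2  r:4+8->12  c:2·3+0+0->6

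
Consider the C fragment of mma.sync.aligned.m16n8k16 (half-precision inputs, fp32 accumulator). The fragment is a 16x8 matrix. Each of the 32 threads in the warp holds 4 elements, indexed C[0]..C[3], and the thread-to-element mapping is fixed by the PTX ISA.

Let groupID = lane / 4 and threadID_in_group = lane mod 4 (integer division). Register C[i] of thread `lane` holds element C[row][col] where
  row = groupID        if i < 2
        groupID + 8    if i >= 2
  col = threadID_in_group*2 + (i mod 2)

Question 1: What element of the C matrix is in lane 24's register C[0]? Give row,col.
lane 24: grp=6 (24/4), tig=0 (24%4)
i=0: r=6+0=6, c=0*2+0=0

6,0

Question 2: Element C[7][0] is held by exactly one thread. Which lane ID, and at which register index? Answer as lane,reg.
28,0

r: 7->gid=7,r8=0  c: 0->tid=0,i&1=0
L=7*4+0=28  i=0*2+0=0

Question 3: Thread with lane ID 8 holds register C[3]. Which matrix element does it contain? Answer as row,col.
10,1

lane 8: grp=2 (8/4), tig=0 (8%4)
i=3: r=2+8=10, c=0*2+1=1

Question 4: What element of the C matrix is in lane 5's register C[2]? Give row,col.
5: gid=1,tid=1
[2] (1+8,1*2+0) = (9,2)

9,2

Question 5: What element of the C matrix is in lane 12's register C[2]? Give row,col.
lane 12: g=3 (12/4), t=0 (12%4)
i=2: r=3+8=11, c=0*2+0=0

11,0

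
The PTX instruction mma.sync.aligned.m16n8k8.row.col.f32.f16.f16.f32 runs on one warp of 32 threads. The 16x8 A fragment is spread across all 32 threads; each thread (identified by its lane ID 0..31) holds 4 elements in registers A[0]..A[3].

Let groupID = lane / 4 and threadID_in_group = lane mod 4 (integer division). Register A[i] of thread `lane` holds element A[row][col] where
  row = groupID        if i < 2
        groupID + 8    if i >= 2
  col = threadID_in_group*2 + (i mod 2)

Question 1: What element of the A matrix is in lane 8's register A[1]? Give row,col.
2,1

L=8=>grp=8>>2=2, tig=8&3=0
[1]=>row 2+0=2  col 0·2+1=1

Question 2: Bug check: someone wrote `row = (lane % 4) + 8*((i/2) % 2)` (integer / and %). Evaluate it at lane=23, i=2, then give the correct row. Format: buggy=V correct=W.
buggy=11 correct=13

`(lane % 4) + 8*((i/2) % 2)`[23,2]->11
lane 23: g=5 (23/4), t=3 (23%4)
i=2: r=5+8=13, c=3*2+0=6
row: 11 vs 13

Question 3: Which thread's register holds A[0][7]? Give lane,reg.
r: 0->gid=0,r8=0  c: 7->tid=3,i&1=1
L=0*4+3=3  i=0*2+1=1

3,1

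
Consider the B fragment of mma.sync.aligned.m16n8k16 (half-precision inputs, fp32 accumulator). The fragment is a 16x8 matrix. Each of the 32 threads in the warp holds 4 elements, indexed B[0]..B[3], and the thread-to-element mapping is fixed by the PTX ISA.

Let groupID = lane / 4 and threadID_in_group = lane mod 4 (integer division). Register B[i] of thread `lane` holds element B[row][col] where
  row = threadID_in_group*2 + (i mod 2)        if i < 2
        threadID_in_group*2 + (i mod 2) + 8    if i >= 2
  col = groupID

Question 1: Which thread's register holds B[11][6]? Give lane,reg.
25,3

c=6→G=6  r=11→rhi=1,T=1,p=1
L=6*4+1=25  i=1*2+1=3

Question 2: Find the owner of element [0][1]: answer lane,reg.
c: 1->gid=1  r: 0->r8=0,tid=0,i&1=0
L=1*4+0=4  i=0*2+0=0

4,0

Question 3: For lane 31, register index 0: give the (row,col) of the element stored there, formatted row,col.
lane 31=>31/4=7, 31 mod 4=3
i=0  r:2·3+0+0=>6  c:7

6,7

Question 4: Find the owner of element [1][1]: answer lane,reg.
c=1->g=1  r=1->rb=0,t=0,b0=1
L=1*4+0=4  i=0*2+1=1

4,1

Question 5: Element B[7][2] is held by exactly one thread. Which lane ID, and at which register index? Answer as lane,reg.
c=2→G=2  r=7→rhi=0,T=3,p=1
L=2*4+3=11  i=0*2+1=1

11,1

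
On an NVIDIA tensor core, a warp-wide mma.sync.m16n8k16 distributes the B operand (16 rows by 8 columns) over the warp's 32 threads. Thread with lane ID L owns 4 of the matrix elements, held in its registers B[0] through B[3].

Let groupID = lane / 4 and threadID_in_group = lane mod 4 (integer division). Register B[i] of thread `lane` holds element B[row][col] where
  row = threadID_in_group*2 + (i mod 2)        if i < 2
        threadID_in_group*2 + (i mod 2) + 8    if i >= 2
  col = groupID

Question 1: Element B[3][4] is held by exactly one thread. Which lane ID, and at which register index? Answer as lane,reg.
17,1

c=4->g=4  r=3->rb=0,t=1,b0=1
L=4*4+1=17  i=0*2+1=1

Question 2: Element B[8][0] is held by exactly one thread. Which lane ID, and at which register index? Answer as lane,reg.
c=0->g=0  r=8->rb=1,t=0,b0=0
L=0*4+0=0  i=1*2+0=2

0,2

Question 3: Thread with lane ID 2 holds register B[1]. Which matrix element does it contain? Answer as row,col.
5,0

lane 2→2/4=0, 2 mod 4=2
i=1  r:2·2+1+0→5  c:0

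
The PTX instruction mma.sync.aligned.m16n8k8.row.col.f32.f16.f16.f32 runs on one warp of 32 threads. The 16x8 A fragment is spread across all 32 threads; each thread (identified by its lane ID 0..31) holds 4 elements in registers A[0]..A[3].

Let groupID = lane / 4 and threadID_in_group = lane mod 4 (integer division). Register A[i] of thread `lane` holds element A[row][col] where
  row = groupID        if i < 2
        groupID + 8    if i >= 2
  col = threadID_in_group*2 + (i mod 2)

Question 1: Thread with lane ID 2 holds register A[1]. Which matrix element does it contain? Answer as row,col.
lane 2=>2/4=0, 2 mod 4=2
i=1  r:0+0=>0  c:2·2+1=>5

0,5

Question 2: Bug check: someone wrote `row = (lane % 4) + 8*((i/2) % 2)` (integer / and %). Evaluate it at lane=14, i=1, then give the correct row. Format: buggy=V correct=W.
buggy=2 correct=3

`(lane % 4) + 8*((i/2) % 2)`[14,1]->2
14: gid=3,tid=2
[1] (3+0,2*2+1) = (3,5)
row: 2 vs 3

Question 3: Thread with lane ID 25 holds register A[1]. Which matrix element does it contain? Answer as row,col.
25: gid=6,tid=1
[1] (6+0,1*2+1) = (6,3)

6,3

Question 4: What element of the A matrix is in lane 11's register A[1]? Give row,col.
11: gid=2,tid=3
[1] (2+0,3*2+1) = (2,7)

2,7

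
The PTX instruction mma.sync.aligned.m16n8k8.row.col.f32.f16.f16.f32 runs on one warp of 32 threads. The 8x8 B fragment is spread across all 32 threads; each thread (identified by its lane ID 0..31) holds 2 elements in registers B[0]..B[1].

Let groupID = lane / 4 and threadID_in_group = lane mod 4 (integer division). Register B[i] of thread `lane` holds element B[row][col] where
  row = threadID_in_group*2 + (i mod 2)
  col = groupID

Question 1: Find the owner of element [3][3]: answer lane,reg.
13,1

c:3=>grp=3  r:3=>tig=1,lo=1
L=3*4+1=13  i=1=1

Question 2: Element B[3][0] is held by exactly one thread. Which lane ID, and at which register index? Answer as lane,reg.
c=0⇒gr=0  r=3⇒th=1,odd=1
L=0*4+1=1  i=1=1

1,1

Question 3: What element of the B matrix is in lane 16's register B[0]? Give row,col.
0,4

L=16→G=16>>2=4, T=16&3=0
[0]→row 0·2+0=0  col G=4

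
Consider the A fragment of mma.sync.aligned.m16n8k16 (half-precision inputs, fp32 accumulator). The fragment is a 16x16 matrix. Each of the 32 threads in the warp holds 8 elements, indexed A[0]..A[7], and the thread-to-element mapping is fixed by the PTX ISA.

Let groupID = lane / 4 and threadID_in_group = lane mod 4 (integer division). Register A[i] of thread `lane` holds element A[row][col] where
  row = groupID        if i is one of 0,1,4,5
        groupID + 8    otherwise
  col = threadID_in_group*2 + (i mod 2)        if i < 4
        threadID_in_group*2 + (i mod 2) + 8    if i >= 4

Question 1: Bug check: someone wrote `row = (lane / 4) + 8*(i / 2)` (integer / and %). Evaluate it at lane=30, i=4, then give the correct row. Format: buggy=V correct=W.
`(lane / 4) + 8*(i / 2)`[30,4]->23
30: g=7,t=2
[4] (7+0,2*2+0+8) = (7,12)
row: 23 vs 7

buggy=23 correct=7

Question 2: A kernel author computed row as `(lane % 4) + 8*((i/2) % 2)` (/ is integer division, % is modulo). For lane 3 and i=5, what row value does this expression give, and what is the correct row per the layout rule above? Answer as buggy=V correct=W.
buggy=3 correct=0

`(lane % 4) + 8*((i/2) % 2)`[3,5]->3
lane 3: gid=0 (3/4), tid=3 (3%4)
i=5: r=0+0=0, c=3*2+1+8=15
row: 3 vs 0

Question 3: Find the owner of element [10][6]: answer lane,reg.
11,2

r=10⇒gr=2,Rb=1  c=6⇒Cb=0,th=3,odd=0
L=2*4+3=11  i=0*4+1*2+0=2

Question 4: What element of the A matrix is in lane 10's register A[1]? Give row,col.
2,5

lane 10: gid=2 (10/4), tid=2 (10%4)
i=1: r=2+0=2, c=2*2+1+0=5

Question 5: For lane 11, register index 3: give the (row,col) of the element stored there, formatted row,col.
L=11⇒gr=11>>2=2, th=11&3=3
[3]⇒row 2+8=10  col 3·2+1+0=7

10,7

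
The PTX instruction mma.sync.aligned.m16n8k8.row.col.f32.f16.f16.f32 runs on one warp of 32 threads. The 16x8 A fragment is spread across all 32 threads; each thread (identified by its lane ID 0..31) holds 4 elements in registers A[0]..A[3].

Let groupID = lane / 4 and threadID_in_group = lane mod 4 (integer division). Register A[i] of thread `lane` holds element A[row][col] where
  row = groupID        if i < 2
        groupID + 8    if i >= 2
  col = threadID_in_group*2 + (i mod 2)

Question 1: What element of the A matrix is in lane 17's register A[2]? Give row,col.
12,2

lane 17: G=4 (17/4), T=1 (17%4)
i=2: r=4+8=12, c=1*2+0=2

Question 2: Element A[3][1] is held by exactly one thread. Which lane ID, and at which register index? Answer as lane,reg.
12,1

r=3->g=3,rb=0  c=1->t=0,b0=1
L=3*4+0=12  i=0*2+1=1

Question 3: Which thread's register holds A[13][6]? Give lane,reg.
r=13->g=5,rb=1  c=6->t=3,b0=0
L=5*4+3=23  i=1*2+0=2

23,2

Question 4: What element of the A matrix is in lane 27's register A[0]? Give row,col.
lane 27: grp=6 (27/4), tig=3 (27%4)
i=0: r=6+0=6, c=3*2+0=6

6,6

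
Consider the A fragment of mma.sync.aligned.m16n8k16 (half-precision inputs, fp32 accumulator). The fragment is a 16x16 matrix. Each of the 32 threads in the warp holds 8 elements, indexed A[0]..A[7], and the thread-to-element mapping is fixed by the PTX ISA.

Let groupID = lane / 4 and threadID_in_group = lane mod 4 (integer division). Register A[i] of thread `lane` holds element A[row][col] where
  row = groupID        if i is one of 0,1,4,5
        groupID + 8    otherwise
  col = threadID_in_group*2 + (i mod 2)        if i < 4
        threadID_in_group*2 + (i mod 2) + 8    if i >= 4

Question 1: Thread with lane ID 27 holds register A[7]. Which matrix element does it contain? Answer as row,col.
14,15

L=27->g=27>>2=6, t=27&3=3
[7]->row 6+8=14  col 3·2+1+8=15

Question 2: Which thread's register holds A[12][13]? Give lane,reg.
18,7

r: 12->gid=4,r8=1  c: 13->c8=1,tid=2,i&1=1
L=4*4+2=18  i=1*4+1*2+1=7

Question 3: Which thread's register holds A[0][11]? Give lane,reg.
1,5

r=0->g=0,rb=0  c=11->cb=1,t=1,b0=1
L=0*4+1=1  i=1*4+0*2+1=5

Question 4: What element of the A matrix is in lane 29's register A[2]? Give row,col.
lane 29: G=7 (29/4), T=1 (29%4)
i=2: r=7+8=15, c=1*2+0+0=2

15,2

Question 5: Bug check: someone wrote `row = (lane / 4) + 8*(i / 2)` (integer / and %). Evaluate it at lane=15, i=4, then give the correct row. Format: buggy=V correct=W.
buggy=19 correct=3

`(lane / 4) + 8*(i / 2)`[15,4]⇒19
lane 15⇒15/4=3, 15 mod 4=3
i=4  r:3+0⇒3  c:2·3+0+8⇒14
row: 19 vs 3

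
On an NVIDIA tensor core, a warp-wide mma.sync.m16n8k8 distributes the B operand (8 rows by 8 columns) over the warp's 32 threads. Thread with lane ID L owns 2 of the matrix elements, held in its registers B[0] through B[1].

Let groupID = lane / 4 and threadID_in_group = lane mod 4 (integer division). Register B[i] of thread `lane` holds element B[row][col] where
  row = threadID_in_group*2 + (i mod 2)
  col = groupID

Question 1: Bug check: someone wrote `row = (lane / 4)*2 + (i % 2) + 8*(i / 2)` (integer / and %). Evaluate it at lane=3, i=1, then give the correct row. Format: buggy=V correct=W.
buggy=1 correct=7

`(lane / 4)*2 + (i % 2) + 8*(i / 2)`[3,1]→1
L=3→G=3>>2=0, T=3&3=3
[1]→row 3·2+1=7  col G=0
row: 1 vs 7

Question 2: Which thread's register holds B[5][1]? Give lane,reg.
6,1

c=1->g=1  r=5->t=2,b0=1
L=1*4+2=6  i=1=1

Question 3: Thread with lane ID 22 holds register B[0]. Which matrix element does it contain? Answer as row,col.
L=22->gid=22>>2=5, tid=22&3=2
[0]->row 2·2+0=4  col gid=5

4,5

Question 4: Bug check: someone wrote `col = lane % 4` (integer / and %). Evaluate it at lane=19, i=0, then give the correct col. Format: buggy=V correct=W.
`lane % 4`[19,0]->3
lane 19: gid=4 (19/4), tid=3 (19%4)
i=0: r=3*2+0=6, c=gid=4
col: 3 vs 4

buggy=3 correct=4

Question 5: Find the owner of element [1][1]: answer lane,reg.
c=1⇒gr=1  r=1⇒th=0,odd=1
L=1*4+0=4  i=1=1

4,1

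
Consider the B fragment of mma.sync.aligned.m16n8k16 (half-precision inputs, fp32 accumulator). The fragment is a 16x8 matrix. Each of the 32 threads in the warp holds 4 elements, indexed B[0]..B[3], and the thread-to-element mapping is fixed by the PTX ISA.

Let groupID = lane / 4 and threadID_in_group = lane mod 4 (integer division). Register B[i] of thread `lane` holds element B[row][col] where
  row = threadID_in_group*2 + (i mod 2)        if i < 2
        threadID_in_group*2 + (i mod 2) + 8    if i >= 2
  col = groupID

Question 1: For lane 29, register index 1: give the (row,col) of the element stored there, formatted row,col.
3,7

L=29⇒gr=29>>2=7, th=29&3=1
[1]⇒row 1·2+1+0=3  col gr=7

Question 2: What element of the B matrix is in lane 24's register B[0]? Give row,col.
lane 24→24/4=6, 24 mod 4=0
i=0  r:2·0+0+0→0  c:6

0,6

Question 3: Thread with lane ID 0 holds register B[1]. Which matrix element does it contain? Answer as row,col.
1,0

L=0⇒gr=0>>2=0, th=0&3=0
[1]⇒row 0·2+1+0=1  col gr=0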